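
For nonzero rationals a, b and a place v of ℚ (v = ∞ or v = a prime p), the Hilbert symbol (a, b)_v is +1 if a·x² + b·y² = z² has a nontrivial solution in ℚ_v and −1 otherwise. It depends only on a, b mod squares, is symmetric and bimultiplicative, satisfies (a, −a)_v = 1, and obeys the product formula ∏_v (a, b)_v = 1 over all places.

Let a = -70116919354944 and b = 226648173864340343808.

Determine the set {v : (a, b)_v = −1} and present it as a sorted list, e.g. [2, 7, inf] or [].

Mod squares: a ≡ -7161, b ≡ 627. Check v ∈ {∞, 2, 3, 7, 11, 19, 31}.
v=7: a=7^3·(≡5), b=7^6·(≡4) mod 7; (5|7)=-1, (4|7)=+1; (−1)^{3·6·3}·(-1)^6·(+1)^3 = +1.
v=19: a=19^2·(≡8), b=19^3·(≡3) mod 19; (8|19)=-1, (3|19)=-1; (−1)^{2·3·9}·(-1)^3·(-1)^2 = -1.
v=3: a=3^3·(≡1), b=3^3·(≡2) mod 3; (1|3)=+1, (2|3)=-1; (−1)^{3·3·1}·(+1)^3·(-1)^3 = +1.
v=11: a=11^1·(≡1), b=11^1·(≡6) mod 11; (1|11)=+1, (6|11)=-1; (−1)^{1·1·5}·(+1)^1·(-1)^1 = +1.
v=31: a=31^3·(≡17), b=31^4·(≡18) mod 31; (17|31)=-1, (18|31)=+1; (−1)^{3·4·15}·(-1)^4·(+1)^3 = +1.
v=2: v_2(a)=6, v_2(b)=10; units ≡ 7, 3 (mod 8); ε·ε+αω+βω = 1·1+6·1+10·0 ≡ 1  ⇒  (a,b)_2 = -1.
v=∞: -7161 < 0 and 627 > 0  ⇒  (a,b)_∞ = +1.
|Ram(-7161, 627)| = 2, even; anisotropic at {2, 19}.

[2, 19]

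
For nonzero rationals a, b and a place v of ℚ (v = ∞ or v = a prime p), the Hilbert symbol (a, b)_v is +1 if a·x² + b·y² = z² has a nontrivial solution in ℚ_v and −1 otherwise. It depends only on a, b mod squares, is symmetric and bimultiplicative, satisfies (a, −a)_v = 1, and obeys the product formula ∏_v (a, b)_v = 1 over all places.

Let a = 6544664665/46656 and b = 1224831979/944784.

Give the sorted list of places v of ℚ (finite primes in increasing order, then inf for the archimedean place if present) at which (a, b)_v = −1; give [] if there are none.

(a, b) ≡ (385, 19) mod (ℚ^×)²; places V = {2, 3, 5, 7, 11, 19, 31, 37, ∞}.
(a,b)_7: α=3, u≡6; β=2, v≡5 (mod 7); (6|7)=-1, (5|7)=-1; sign (−1)^0·-1^2·-1^3 = -1.
(a,b)_2: α=-6, β=-4; u≡1, v≡3 (mod 8); ε(u)ε(v)=0·1, αω(v)=-6·1, βω(u)=-4·0; sum ≡ 0  ⇒  +1.
(a,b)_19: α=2, u≡17; β=1, v≡5 (mod 19); (17|19)=+1, (5|19)=+1; sign (−1)^0·+1^1·+1^2 = +1.
(a,b)_∞: sgn(385)=+, sgn(19)=+, so +1.
(a,b)_37: α=0, u≡8; β=2, v≡14 (mod 37); (8|37)=-1, (14|37)=-1; sign (−1)^0·-1^2·-1^0 = +1.
(a,b)_31: α=2, u≡30; β=2, v≡19 (mod 31); (30|31)=-1, (19|31)=+1; sign (−1)^0·-1^2·+1^2 = +1.
(a,b)_5: α=1, u≡3; β=0, v≡1 (mod 5); (3|5)=-1, (1|5)=+1; sign (−1)^0·-1^0·+1^1 = +1.
(a,b)_3: α=-6, u≡1; β=-10, v≡1 (mod 3); (1|3)=+1, (1|3)=+1; sign (−1)^0·+1^-10·+1^-6 = +1.
(a,b)_11: α=1, u≡6; β=0, v≡6 (mod 11); (6|11)=-1, (6|11)=-1; sign (−1)^0·-1^0·-1^1 = -1.
(385, 19 / ℚ) ramifies at {7, 11}: a division algebra.

[7, 11]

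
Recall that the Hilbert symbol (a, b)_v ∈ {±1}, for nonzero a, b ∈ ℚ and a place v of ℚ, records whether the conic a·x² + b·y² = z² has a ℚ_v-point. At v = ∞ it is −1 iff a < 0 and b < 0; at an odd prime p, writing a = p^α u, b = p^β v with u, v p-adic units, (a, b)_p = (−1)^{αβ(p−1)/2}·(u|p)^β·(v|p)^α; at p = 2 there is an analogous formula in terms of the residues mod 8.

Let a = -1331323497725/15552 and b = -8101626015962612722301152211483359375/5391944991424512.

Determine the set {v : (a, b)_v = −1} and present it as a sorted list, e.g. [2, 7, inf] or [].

(a, b) ≡ (-663, -23205) mod (ℚ^×)²; places V = {2, 3, 5, 7, 13, 17, 19, 29, 43, 47, ∞}.
(a,b)_5: α=2, u≡3; β=7, v≡4 (mod 5); (3|5)=-1, (4|5)=+1; sign (−1)^0·-1^7·+1^2 = -1.
(a,b)_29: α=0, u≡25; β=-2, v≡9 (mod 29); (25|29)=+1, (9|29)=+1; sign (−1)^0·+1^-2·+1^0 = +1.
(a,b)_2: α=-6, β=-14; u≡1, v≡3 (mod 8); ε(u)ε(v)=0·1, αω(v)=-6·1, βω(u)=-14·0; sum ≡ 0  ⇒  +1.
(a,b)_7: α=0, u≡2; β=9, v≡5 (mod 7); (2|7)=+1, (5|7)=-1; sign (−1)^0·+1^9·-1^0 = +1.
(a,b)_13: α=1, u≡1; β=3, v≡12 (mod 13); (1|13)=+1, (12|13)=+1; sign (−1)^0·+1^3·+1^1 = +1.
(a,b)_3: α=-5, u≡1; β=-11, v≡2 (mod 3); (1|3)=+1, (2|3)=-1; sign (−1)^1·+1^-11·-1^-5 = +1.
(a,b)_43: α=2, u≡25; β=6, v≡1 (mod 43); (25|43)=+1, (1|43)=+1; sign (−1)^0·+1^6·+1^2 = +1.
(a,b)_47: α=0, u≡14; β=-2, v≡40 (mod 47); (14|47)=+1, (40|47)=-1; sign (−1)^0·+1^-2·-1^0 = +1.
(a,b)_17: α=1, u≡14; β=5, v≡12 (mod 17); (14|17)=-1, (12|17)=-1; sign (−1)^0·-1^5·-1^1 = +1.
(a,b)_∞: sgn(-663)=−, sgn(-23205)=−, so -1.
(a,b)_19: α=4, u≡10; β=4, v≡8 (mod 19); (10|19)=-1, (8|19)=-1; sign (−1)^0·-1^4·-1^4 = +1.
|Ram(-663, -23205)| = 2, even; anisotropic at {5, ∞}.

[5, inf]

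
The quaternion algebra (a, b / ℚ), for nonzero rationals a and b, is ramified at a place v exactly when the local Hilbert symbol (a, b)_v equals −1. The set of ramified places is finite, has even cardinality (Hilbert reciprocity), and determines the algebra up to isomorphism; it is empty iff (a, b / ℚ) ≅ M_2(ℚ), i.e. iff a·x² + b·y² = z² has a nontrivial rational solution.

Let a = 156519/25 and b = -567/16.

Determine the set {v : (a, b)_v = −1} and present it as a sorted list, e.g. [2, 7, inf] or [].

Mod squares: a ≡ 17391, b ≡ -7. Check v ∈ {∞, 2, 3, 5, 7, 11, 17, 31}.
v=7: a=7^0·(≡5), b=7^1·(≡5) mod 7; (5|7)=-1, (5|7)=-1; (−1)^{0·1·3}·(-1)^1·(-1)^0 = -1.
v=31: a=31^1·(≡11), b=31^0·(≡13) mod 31; (11|31)=-1, (13|31)=-1; (−1)^{1·0·15}·(-1)^0·(-1)^1 = -1.
v=5: a=5^-2·(≡4), b=5^0·(≡3) mod 5; (4|5)=+1, (3|5)=-1; (−1)^{-2·0·2}·(+1)^0·(-1)^-2 = +1.
v=3: a=3^3·(≡1), b=3^4·(≡2) mod 3; (1|3)=+1, (2|3)=-1; (−1)^{3·4·1}·(+1)^4·(-1)^3 = -1.
v=11: a=11^1·(≡2), b=11^0·(≡1) mod 11; (2|11)=-1, (1|11)=+1; (−1)^{1·0·5}·(-1)^0·(+1)^1 = +1.
v=17: a=17^1·(≡14), b=17^0·(≡6) mod 17; (14|17)=-1, (6|17)=-1; (−1)^{1·0·8}·(-1)^0·(-1)^1 = -1.
v=∞: 17391 > 0 and -7 < 0  ⇒  (a,b)_∞ = +1.
v=2: v_2(a)=0, v_2(b)=-4; units ≡ 7, 1 (mod 8); ε·ε+αω+βω = 1·0+0·0+-4·0 ≡ 0  ⇒  (a,b)_2 = +1.
|Ram(17391, -7)| = 4, even; anisotropic at {3, 7, 17, 31}.

[3, 7, 17, 31]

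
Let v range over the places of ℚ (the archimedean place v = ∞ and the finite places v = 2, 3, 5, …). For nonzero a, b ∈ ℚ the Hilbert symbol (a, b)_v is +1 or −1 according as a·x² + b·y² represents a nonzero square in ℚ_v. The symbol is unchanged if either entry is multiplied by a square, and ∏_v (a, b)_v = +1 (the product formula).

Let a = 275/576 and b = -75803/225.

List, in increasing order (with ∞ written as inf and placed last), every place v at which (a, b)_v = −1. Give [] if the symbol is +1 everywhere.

[13, 17]

(a, b) ≡ (11, -1547) mod (ℚ^×)²; places V = {2, 3, 5, 7, 11, 13, 17, ∞}.
(a,b)_13: α=0, u≡7; β=1, v≡8 (mod 13); (7|13)=-1, (8|13)=-1; sign (−1)^0·-1^1·-1^0 = -1.
(a,b)_3: α=-2, u≡2; β=-2, v≡1 (mod 3); (2|3)=-1, (1|3)=+1; sign (−1)^0·-1^-2·+1^-2 = +1.
(a,b)_∞: sgn(11)=+, sgn(-1547)=−, so +1.
(a,b)_11: α=1, u≡9; β=0, v≡4 (mod 11); (9|11)=+1, (4|11)=+1; sign (−1)^0·+1^0·+1^1 = +1.
(a,b)_2: α=-6, β=0; u≡3, v≡5 (mod 8); ε(u)ε(v)=1·0, αω(v)=-6·1, βω(u)=0·1; sum ≡ 0  ⇒  +1.
(a,b)_7: α=0, u≡1; β=3, v≡3 (mod 7); (1|7)=+1, (3|7)=-1; sign (−1)^0·+1^3·-1^0 = +1.
(a,b)_17: α=0, u≡7; β=1, v≡3 (mod 17); (7|17)=-1, (3|17)=-1; sign (−1)^0·-1^1·-1^0 = -1.
(a,b)_5: α=2, u≡1; β=-2, v≡3 (mod 5); (1|5)=+1, (3|5)=-1; sign (−1)^0·+1^-2·-1^2 = +1.
(11, -1547 / ℚ) ramifies at {13, 17}: a division algebra.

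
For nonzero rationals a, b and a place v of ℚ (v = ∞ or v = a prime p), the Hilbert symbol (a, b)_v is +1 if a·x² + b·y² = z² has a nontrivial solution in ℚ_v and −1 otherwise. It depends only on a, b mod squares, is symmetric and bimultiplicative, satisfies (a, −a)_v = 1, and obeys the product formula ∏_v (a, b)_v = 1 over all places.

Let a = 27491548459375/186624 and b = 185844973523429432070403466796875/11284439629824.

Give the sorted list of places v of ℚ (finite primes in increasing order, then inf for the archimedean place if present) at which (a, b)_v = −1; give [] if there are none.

Mod squares: a ≡ 5311735, b ≡ 115115. Check v ∈ {∞, 2, 3, 5, 7, 11, 13, 17, 19, 23}.
v=7: a=7^2·(≡1), b=7^5·(≡4) mod 7; (1|7)=+1, (4|7)=+1; (−1)^{2·5·3}·(+1)^5·(+1)^2 = +1.
v=19: a=19^1·(≡18), b=19^4·(≡3) mod 19; (18|19)=-1, (3|19)=-1; (−1)^{1·4·9}·(-1)^4·(-1)^1 = -1.
v=∞: 5311735 > 0 and 115115 > 0  ⇒  (a,b)_∞ = +1.
v=13: a=13^3·(≡7), b=13^5·(≡8) mod 13; (7|13)=-1, (8|13)=-1; (−1)^{3·5·6}·(-1)^5·(-1)^3 = +1.
v=2: v_2(a)=-8, v_2(b)=-18; units ≡ 7, 3 (mod 8); ε·ε+αω+βω = 1·1+-8·1+-18·0 ≡ 1  ⇒  (a,b)_2 = -1.
v=23: a=23^1·(≡4), b=23^3·(≡17) mod 23; (4|23)=+1, (17|23)=-1; (−1)^{1·3·11}·(+1)^3·(-1)^1 = +1.
v=11: a=11^1·(≡8), b=11^3·(≡3) mod 11; (8|11)=-1, (3|11)=+1; (−1)^{1·3·5}·(-1)^3·(+1)^1 = +1.
v=5: a=5^5·(≡3), b=5^11·(≡2) mod 5; (3|5)=-1, (2|5)=-1; (−1)^{5·11·2}·(-1)^11·(-1)^5 = +1.
v=17: a=17^1·(≡14), b=17^2·(≡1) mod 17; (14|17)=-1, (1|17)=+1; (−1)^{1·2·8}·(-1)^2·(+1)^1 = +1.
v=3: a=3^-6·(≡1), b=3^-16·(≡2) mod 3; (1|3)=+1, (2|3)=-1; (−1)^{-6·-16·1}·(+1)^-16·(-1)^-6 = +1.
Ram(5311735, 115115) = {2, 19}; no ℚ_2-point on the conic.

[2, 19]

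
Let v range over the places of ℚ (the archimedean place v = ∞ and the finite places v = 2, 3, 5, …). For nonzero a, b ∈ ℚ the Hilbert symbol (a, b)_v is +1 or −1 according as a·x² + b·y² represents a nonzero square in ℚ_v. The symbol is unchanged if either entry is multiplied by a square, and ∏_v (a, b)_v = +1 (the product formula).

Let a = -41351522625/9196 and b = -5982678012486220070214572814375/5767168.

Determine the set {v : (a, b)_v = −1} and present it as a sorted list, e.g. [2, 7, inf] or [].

[2, 3, 7, 11, 17, inf]

Mod squares: a ≡ -1995, b ≡ -149226. Check v ∈ {∞, 2, 3, 5, 7, 11, 17, 19}.
v=7: a=7^5·(≡4), b=7^13·(≡4) mod 7; (4|7)=+1, (4|7)=+1; (−1)^{5·13·3}·(+1)^13·(+1)^5 = -1.
v=∞: -1995 < 0 and -149226 < 0  ⇒  (a,b)_∞ = -1.
v=3: a=3^9·(≡1), b=3^25·(≡1) mod 3; (1|3)=+1, (1|3)=+1; (−1)^{9·25·1}·(+1)^25·(+1)^9 = -1.
v=11: a=11^-2·(≡6), b=11^-1·(≡2) mod 11; (6|11)=-1, (2|11)=-1; (−1)^{-2·-1·5}·(-1)^-1·(-1)^-2 = -1.
v=5: a=5^3·(≡4), b=5^4·(≡4) mod 5; (4|5)=+1, (4|5)=+1; (−1)^{3·4·2}·(+1)^4·(+1)^3 = +1.
v=19: a=19^-1·(≡5), b=19^3·(≡13) mod 19; (5|19)=+1, (13|19)=-1; (−1)^{-1·3·9}·(+1)^3·(-1)^-1 = +1.
v=2: v_2(a)=-2, v_2(b)=-19; units ≡ 5, 3 (mod 8); ε·ε+αω+βω = 0·1+-2·1+-19·1 ≡ 1  ⇒  (a,b)_2 = -1.
v=17: a=17^0·(≡6), b=17^1·(≡12) mod 17; (6|17)=-1, (12|17)=-1; (−1)^{0·1·8}·(-1)^1·(-1)^0 = -1.
|Ram(-1995, -149226)| = 6, even; anisotropic at {2, 3, 7, 11, 17, ∞}.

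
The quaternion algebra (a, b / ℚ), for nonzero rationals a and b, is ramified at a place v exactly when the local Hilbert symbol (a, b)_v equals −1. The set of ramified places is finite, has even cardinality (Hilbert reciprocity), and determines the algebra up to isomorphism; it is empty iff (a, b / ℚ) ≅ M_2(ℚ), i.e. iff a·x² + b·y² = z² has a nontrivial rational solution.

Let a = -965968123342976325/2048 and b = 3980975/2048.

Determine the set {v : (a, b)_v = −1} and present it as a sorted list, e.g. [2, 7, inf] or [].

[11, 23]

Mod squares: a ≡ -10873434, b ≡ 1102. Check v ∈ {∞, 2, 3, 5, 11, 13, 17, 19, 23, 29}.
v=5: a=5^2·(≡4), b=5^2·(≡3) mod 5; (4|5)=+1, (3|5)=-1; (−1)^{2·2·2}·(+1)^2·(-1)^2 = +1.
v=17: a=17^2·(≡16), b=17^2·(≡7) mod 17; (16|17)=+1, (7|17)=-1; (−1)^{2·2·8}·(+1)^2·(-1)^2 = +1.
v=∞: -10873434 < 0 and 1102 > 0  ⇒  (a,b)_∞ = +1.
v=2: v_2(a)=-11, v_2(b)=-11; units ≡ 3, 7 (mod 8); ε·ε+αω+βω = 1·1+-11·0+-11·1 ≡ 0  ⇒  (a,b)_2 = +1.
v=11: a=11^1·(≡2), b=11^0·(≡10) mod 11; (2|11)=-1, (10|11)=-1; (−1)^{1·0·5}·(-1)^0·(-1)^1 = -1.
v=3: a=3^5·(≡2), b=3^0·(≡1) mod 3; (2|3)=-1, (1|3)=+1; (−1)^{5·0·1}·(-1)^0·(+1)^5 = +1.
v=19: a=19^3·(≡13), b=19^1·(≡16) mod 19; (13|19)=-1, (16|19)=+1; (−1)^{3·1·9}·(-1)^1·(+1)^3 = +1.
v=13: a=13^1·(≡5), b=13^0·(≡9) mod 13; (5|13)=-1, (9|13)=+1; (−1)^{1·0·6}·(-1)^0·(+1)^1 = +1.
v=29: a=29^3·(≡24), b=29^1·(≡1) mod 29; (24|29)=+1, (1|29)=+1; (−1)^{3·1·14}·(+1)^1·(+1)^3 = +1.
v=23: a=23^1·(≡11), b=23^0·(≡20) mod 23; (11|23)=-1, (20|23)=-1; (−1)^{1·0·11}·(-1)^0·(-1)^1 = -1.
(-10873434, 1102 / ℚ) ramifies at {11, 23}: a division algebra.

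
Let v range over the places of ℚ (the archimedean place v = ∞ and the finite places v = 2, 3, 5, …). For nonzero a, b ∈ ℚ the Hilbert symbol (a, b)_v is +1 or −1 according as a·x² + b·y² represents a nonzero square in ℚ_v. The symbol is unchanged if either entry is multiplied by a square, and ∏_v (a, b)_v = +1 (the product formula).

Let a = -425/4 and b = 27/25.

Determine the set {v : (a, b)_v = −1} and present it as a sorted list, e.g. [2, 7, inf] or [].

[2, 17]

(a, b) ≡ (-17, 3) mod (ℚ^×)²; places V = {2, 3, 5, 17, ∞}.
(a,b)_3: α=0, u≡1; β=3, v≡1 (mod 3); (1|3)=+1, (1|3)=+1; sign (−1)^0·+1^3·+1^0 = +1.
(a,b)_17: α=1, u≡15; β=0, v≡14 (mod 17); (15|17)=+1, (14|17)=-1; sign (−1)^0·+1^0·-1^1 = -1.
(a,b)_2: α=-2, β=0; u≡7, v≡3 (mod 8); ε(u)ε(v)=1·1, αω(v)=-2·1, βω(u)=0·0; sum ≡ 1  ⇒  -1.
(a,b)_∞: sgn(-17)=−, sgn(3)=+, so +1.
(a,b)_5: α=2, u≡2; β=-2, v≡2 (mod 5); (2|5)=-1, (2|5)=-1; sign (−1)^0·-1^-2·-1^2 = +1.
(-17, 3 / ℚ) ramifies at {2, 17}: a division algebra.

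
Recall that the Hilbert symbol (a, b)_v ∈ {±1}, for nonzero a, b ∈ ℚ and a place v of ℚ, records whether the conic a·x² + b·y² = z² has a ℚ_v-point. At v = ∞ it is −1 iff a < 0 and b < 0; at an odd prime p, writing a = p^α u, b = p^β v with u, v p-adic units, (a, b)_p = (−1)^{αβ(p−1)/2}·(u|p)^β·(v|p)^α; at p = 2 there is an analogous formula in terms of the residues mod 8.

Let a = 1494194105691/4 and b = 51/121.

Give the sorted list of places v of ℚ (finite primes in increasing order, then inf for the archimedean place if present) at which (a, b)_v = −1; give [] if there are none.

Mod squares: a ≡ 144739, b ≡ 51. Check v ∈ {∞, 2, 3, 7, 11, 17, 23, 29, 31}.
v=3: a=3^6·(≡1), b=3^1·(≡2) mod 3; (1|3)=+1, (2|3)=-1; (−1)^{6·1·1}·(+1)^1·(-1)^6 = +1.
v=∞: 144739 > 0 and 51 > 0  ⇒  (a,b)_∞ = +1.
v=11: a=11^0·(≡3), b=11^-2·(≡7) mod 11; (3|11)=+1, (7|11)=-1; (−1)^{0·-2·5}·(+1)^-2·(-1)^0 = +1.
v=7: a=7^3·(≡3), b=7^0·(≡1) mod 7; (3|7)=-1, (1|7)=+1; (−1)^{3·0·3}·(-1)^0·(+1)^3 = +1.
v=17: a=17^2·(≡1), b=17^1·(≡10) mod 17; (1|17)=+1, (10|17)=-1; (−1)^{2·1·8}·(+1)^1·(-1)^2 = +1.
v=31: a=31^1·(≡9), b=31^0·(≡14) mod 31; (9|31)=+1, (14|31)=+1; (−1)^{1·0·15}·(+1)^0·(+1)^1 = +1.
v=2: v_2(a)=-2, v_2(b)=0; units ≡ 3, 3 (mod 8); ε·ε+αω+βω = 1·1+-2·1+0·1 ≡ 1  ⇒  (a,b)_2 = -1.
v=29: a=29^1·(≡27), b=29^0·(≡16) mod 29; (27|29)=-1, (16|29)=+1; (−1)^{1·0·14}·(-1)^0·(+1)^1 = +1.
v=23: a=23^1·(≡22), b=23^0·(≡20) mod 23; (22|23)=-1, (20|23)=-1; (−1)^{1·0·11}·(-1)^0·(-1)^1 = -1.
Ram(144739, 51) = {2, 23}; no ℚ_2-point on the conic.

[2, 23]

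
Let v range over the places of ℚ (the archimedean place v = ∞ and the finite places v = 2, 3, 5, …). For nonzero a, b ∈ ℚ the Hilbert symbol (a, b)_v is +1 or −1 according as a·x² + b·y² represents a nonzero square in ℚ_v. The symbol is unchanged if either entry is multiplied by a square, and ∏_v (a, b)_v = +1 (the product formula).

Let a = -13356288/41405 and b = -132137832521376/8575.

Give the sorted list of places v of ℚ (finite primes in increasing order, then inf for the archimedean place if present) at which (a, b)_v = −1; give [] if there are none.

[5, 17, 37, inf]

Mod squares: a ≡ -28985, b ≡ -21238. Check v ∈ {∞, 2, 3, 5, 7, 11, 13, 17, 31, 37, 41}.
v=5: a=5^-1·(≡2), b=5^-2·(≡3) mod 5; (2|5)=-1, (3|5)=-1; (−1)^{-1·-2·2}·(-1)^-2·(-1)^-1 = -1.
v=11: a=11^1·(≡5), b=11^2·(≡3) mod 11; (5|11)=+1, (3|11)=+1; (−1)^{1·2·5}·(+1)^2·(+1)^1 = +1.
v=7: a=7^-2·(≡4), b=7^-3·(≡1) mod 7; (4|7)=+1, (1|7)=+1; (−1)^{-2·-3·3}·(+1)^-3·(+1)^-2 = +1.
v=∞: -28985 < 0 and -21238 < 0  ⇒  (a,b)_∞ = -1.
v=31: a=31^1·(≡15), b=31^2·(≡2) mod 31; (15|31)=-1, (2|31)=+1; (−1)^{1·2·15}·(-1)^2·(+1)^1 = +1.
v=13: a=13^-2·(≡5), b=13^0·(≡9) mod 13; (5|13)=-1, (9|13)=+1; (−1)^{-2·0·6}·(-1)^0·(+1)^-2 = +1.
v=3: a=3^2·(≡1), b=3^4·(≡2) mod 3; (1|3)=+1, (2|3)=-1; (−1)^{2·4·1}·(+1)^4·(-1)^2 = +1.
v=41: a=41^0·(≡1), b=41^1·(≡19) mod 41; (1|41)=+1, (19|41)=-1; (−1)^{0·1·20}·(+1)^1·(-1)^0 = +1.
v=17: a=17^1·(≡11), b=17^2·(≡10) mod 17; (11|17)=-1, (10|17)=-1; (−1)^{1·2·8}·(-1)^2·(-1)^1 = -1.
v=2: v_2(a)=8, v_2(b)=5; units ≡ 7, 5 (mod 8); ε·ε+αω+βω = 1·0+8·1+5·0 ≡ 0  ⇒  (a,b)_2 = +1.
v=37: a=37^0·(≡23), b=37^1·(≡17) mod 37; (23|37)=-1, (17|37)=-1; (−1)^{0·1·18}·(-1)^1·(-1)^0 = -1.
Ram(-28985, -21238) = {5, 17, 37, ∞}; no ℚ_5-point on the conic.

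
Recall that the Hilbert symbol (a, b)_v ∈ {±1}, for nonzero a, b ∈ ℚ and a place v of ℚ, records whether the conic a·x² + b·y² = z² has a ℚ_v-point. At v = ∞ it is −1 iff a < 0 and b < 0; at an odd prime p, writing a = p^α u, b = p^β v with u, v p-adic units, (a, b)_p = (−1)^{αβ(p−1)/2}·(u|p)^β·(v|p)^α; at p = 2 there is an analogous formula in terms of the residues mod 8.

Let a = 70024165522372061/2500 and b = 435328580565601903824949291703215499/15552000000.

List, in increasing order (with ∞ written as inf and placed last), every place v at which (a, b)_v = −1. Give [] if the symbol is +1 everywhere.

Mod squares: a ≡ 221, b ≡ 57057. Check v ∈ {∞, 2, 3, 5, 7, 11, 13, 17, 19, 23}.
v=13: a=13^1·(≡10), b=13^3·(≡6) mod 13; (10|13)=+1, (6|13)=-1; (−1)^{1·3·6}·(+1)^3·(-1)^1 = -1.
v=7: a=7^2·(≡4), b=7^3·(≡3) mod 7; (4|7)=+1, (3|7)=-1; (−1)^{2·3·3}·(+1)^3·(-1)^2 = +1.
v=5: a=5^-4·(≡4), b=5^-6·(≡3) mod 5; (4|5)=+1, (3|5)=-1; (−1)^{-4·-6·2}·(+1)^-6·(-1)^-4 = +1.
v=11: a=11^2·(≡4), b=11^7·(≡2) mod 11; (4|11)=+1, (2|11)=-1; (−1)^{2·7·5}·(+1)^7·(-1)^2 = +1.
v=∞: 221 > 0 and 57057 > 0  ⇒  (a,b)_∞ = +1.
v=17: a=17^1·(≡2), b=17^2·(≡6) mod 17; (2|17)=+1, (6|17)=-1; (−1)^{1·2·8}·(+1)^2·(-1)^1 = -1.
v=2: v_2(a)=-2, v_2(b)=-12; units ≡ 5, 1 (mod 8); ε·ε+αω+βω = 0·0+-2·0+-12·1 ≡ 0  ⇒  (a,b)_2 = +1.
v=3: a=3^0·(≡2), b=3^-5·(≡2) mod 3; (2|3)=-1, (2|3)=-1; (−1)^{0·-5·1}·(-1)^-5·(-1)^0 = -1.
v=23: a=23^6·(≡22), b=23^10·(≡11) mod 23; (22|23)=-1, (11|23)=-1; (−1)^{6·10·11}·(-1)^10·(-1)^6 = +1.
v=19: a=19^2·(≡12), b=19^5·(≡4) mod 19; (12|19)=-1, (4|19)=+1; (−1)^{2·5·9}·(-1)^5·(+1)^2 = -1.
|Ram(221, 57057)| = 4, even; anisotropic at {3, 13, 17, 19}.

[3, 13, 17, 19]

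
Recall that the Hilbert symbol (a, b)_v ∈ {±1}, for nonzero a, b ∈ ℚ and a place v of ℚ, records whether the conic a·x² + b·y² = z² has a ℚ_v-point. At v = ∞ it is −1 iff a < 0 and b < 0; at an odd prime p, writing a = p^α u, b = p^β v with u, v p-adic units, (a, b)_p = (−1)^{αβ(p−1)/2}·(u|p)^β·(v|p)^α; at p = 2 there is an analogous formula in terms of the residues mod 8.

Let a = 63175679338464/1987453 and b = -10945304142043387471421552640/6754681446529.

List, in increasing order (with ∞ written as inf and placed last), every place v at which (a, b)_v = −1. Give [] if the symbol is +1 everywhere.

[2, 5, 11, 13]

(a, b) ≡ (182, -110) mod (ℚ^×)²; places V = {2, 3, 5, 7, 11, 13, 17, 19, 23, ∞}.
(a,b)_7: α=3, u≡3; β=6, v≡1 (mod 7); (3|7)=-1, (1|7)=+1; sign (−1)^0·-1^6·+1^3 = +1.
(a,b)_3: α=2, u≡2; β=6, v≡1 (mod 3); (2|3)=-1, (1|3)=+1; sign (−1)^0·-1^6·+1^2 = +1.
(a,b)_23: α=-2, u≡5; β=-4, v≡7 (mod 23); (5|23)=-1, (7|23)=-1; sign (−1)^0·-1^-4·-1^-2 = +1.
(a,b)_13: α=-1, u≡4; β=0, v≡5 (mod 13); (4|13)=+1, (5|13)=-1; sign (−1)^0·+1^0·-1^-1 = -1.
(a,b)_17: α=-2, u≡12; β=-6, v≡8 (mod 17); (12|17)=-1, (8|17)=+1; sign (−1)^0·-1^-6·+1^-2 = +1.
(a,b)_∞: sgn(182)=+, sgn(-110)=−, so +1.
(a,b)_11: α=6, u≡6; β=13, v≡4 (mod 11); (6|11)=-1, (4|11)=+1; sign (−1)^0·-1^13·+1^6 = -1.
(a,b)_5: α=0, u≡3; β=1, v≡3 (mod 5); (3|5)=-1, (3|5)=-1; sign (−1)^0·-1^1·-1^0 = -1.
(a,b)_19: α=2, u≡4; β=2, v≡16 (mod 19); (4|19)=+1, (16|19)=+1; sign (−1)^0·+1^2·+1^2 = +1.
(a,b)_2: α=5, β=11; u≡3, v≡1 (mod 8); ε(u)ε(v)=1·0, αω(v)=5·0, βω(u)=11·1; sum ≡ 1  ⇒  -1.
|Ram(182, -110)| = 4, even; anisotropic at {2, 5, 11, 13}.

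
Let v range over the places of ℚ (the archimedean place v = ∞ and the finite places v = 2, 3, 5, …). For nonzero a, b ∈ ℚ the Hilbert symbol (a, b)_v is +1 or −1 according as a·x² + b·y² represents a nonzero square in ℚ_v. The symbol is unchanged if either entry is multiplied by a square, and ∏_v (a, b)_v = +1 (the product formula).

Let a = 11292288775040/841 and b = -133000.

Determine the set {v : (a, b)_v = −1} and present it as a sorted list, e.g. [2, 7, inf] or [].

(a, b) ≡ (3746990, -1330) mod (ℚ^×)²; places V = {2, 5, 7, 13, 19, 29, 31, 37, 41, ∞}.
(a,b)_7: α=2, u≡4; β=1, v≡5 (mod 7); (4|7)=+1, (5|7)=-1; sign (−1)^0·+1^1·-1^2 = +1.
(a,b)_5: α=1, u≡3; β=3, v≡1 (mod 5); (3|5)=-1, (1|5)=+1; sign (−1)^0·-1^3·+1^1 = -1.
(a,b)_13: α=1, u≡2; β=0, v≡3 (mod 13); (2|13)=-1, (3|13)=+1; sign (−1)^0·-1^0·+1^1 = +1.
(a,b)_37: α=1, u≡25; β=0, v≡15 (mod 37); (25|37)=+1, (15|37)=-1; sign (−1)^0·+1^0·-1^1 = -1.
(a,b)_19: α=1, u≡16; β=1, v≡11 (mod 19); (16|19)=+1, (11|19)=+1; sign (−1)^1·+1^1·+1^1 = -1.
(a,b)_29: α=-2, u≡24; β=0, v≡23 (mod 29); (24|29)=+1, (23|29)=+1; sign (−1)^0·+1^0·+1^-2 = +1.
(a,b)_31: α=2, u≡25; β=0, v≡21 (mod 31); (25|31)=+1, (21|31)=-1; sign (−1)^0·+1^0·-1^2 = +1.
(a,b)_∞: sgn(3746990)=+, sgn(-1330)=−, so +1.
(a,b)_41: α=1, u≡23; β=0, v≡4 (mod 41); (23|41)=+1, (4|41)=+1; sign (−1)^0·+1^0·+1^1 = +1.
(a,b)_2: α=7, β=3; u≡7, v≡7 (mod 8); ε(u)ε(v)=1·1, αω(v)=7·0, βω(u)=3·0; sum ≡ 1  ⇒  -1.
Ram(3746990, -1330) = {2, 5, 19, 37}; no ℚ_2-point on the conic.

[2, 5, 19, 37]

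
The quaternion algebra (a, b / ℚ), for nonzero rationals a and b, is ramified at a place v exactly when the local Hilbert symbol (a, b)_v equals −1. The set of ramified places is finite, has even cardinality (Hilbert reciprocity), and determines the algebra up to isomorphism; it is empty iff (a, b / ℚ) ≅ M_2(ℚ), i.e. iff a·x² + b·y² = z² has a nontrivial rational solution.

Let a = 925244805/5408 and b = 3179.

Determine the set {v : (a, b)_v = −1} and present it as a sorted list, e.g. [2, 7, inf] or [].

Mod squares: a ≡ 9690, b ≡ 11. Check v ∈ {∞, 2, 3, 5, 11, 13, 17, 19, 23}.
v=13: a=13^-2·(≡5), b=13^0·(≡7) mod 13; (5|13)=-1, (7|13)=-1; (−1)^{-2·0·6}·(-1)^0·(-1)^-2 = +1.
v=∞: 9690 > 0 and 11 > 0  ⇒  (a,b)_∞ = +1.
v=11: a=11^0·(≡8), b=11^1·(≡3) mod 11; (8|11)=-1, (3|11)=+1; (−1)^{0·1·5}·(-1)^1·(+1)^0 = -1.
v=5: a=5^1·(≡2), b=5^0·(≡4) mod 5; (2|5)=-1, (4|5)=+1; (−1)^{1·0·2}·(-1)^0·(+1)^1 = +1.
v=23: a=23^2·(≡11), b=23^0·(≡5) mod 23; (11|23)=-1, (5|23)=-1; (−1)^{2·0·11}·(-1)^0·(-1)^2 = +1.
v=17: a=17^1·(≡1), b=17^2·(≡11) mod 17; (1|17)=+1, (11|17)=-1; (−1)^{1·2·8}·(+1)^2·(-1)^1 = -1.
v=3: a=3^1·(≡2), b=3^0·(≡2) mod 3; (2|3)=-1, (2|3)=-1; (−1)^{1·0·1}·(-1)^0·(-1)^1 = -1.
v=19: a=19^3·(≡17), b=19^0·(≡6) mod 19; (17|19)=+1, (6|19)=+1; (−1)^{3·0·9}·(+1)^0·(+1)^3 = +1.
v=2: v_2(a)=-5, v_2(b)=0; units ≡ 5, 3 (mod 8); ε·ε+αω+βω = 0·1+-5·1+0·1 ≡ 1  ⇒  (a,b)_2 = -1.
Ram(9690, 11) = {2, 3, 11, 17}; no ℚ_2-point on the conic.

[2, 3, 11, 17]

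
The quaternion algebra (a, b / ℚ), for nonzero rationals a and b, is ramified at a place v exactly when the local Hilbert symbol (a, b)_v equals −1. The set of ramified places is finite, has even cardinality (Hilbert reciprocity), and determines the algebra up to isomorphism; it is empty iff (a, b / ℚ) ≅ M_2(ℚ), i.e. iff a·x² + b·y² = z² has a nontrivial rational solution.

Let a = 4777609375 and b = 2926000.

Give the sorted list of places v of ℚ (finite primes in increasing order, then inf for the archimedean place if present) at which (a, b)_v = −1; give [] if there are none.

(a, b) ≡ (7, 7315) mod (ℚ^×)²; places V = {2, 5, 7, 11, 19, ∞}.
(a,b)_2: α=0, β=4; u≡7, v≡3 (mod 8); ε(u)ε(v)=1·1, αω(v)=0·1, βω(u)=4·0; sum ≡ 1  ⇒  -1.
(a,b)_19: α=2, u≡1; β=1, v≡5 (mod 19); (1|19)=+1, (5|19)=+1; sign (−1)^0·+1^1·+1^2 = +1.
(a,b)_11: α=2, u≡7; β=1, v≡9 (mod 11); (7|11)=-1, (9|11)=+1; sign (−1)^0·-1^1·+1^2 = -1.
(a,b)_5: α=6, u≡2; β=3, v≡3 (mod 5); (2|5)=-1, (3|5)=-1; sign (−1)^0·-1^3·-1^6 = -1.
(a,b)_7: α=1, u≡1; β=1, v≡2 (mod 7); (1|7)=+1, (2|7)=+1; sign (−1)^1·+1^1·+1^1 = -1.
(a,b)_∞: sgn(7)=+, sgn(7315)=+, so +1.
Ram(7, 7315) = {2, 5, 7, 11}; no ℚ_2-point on the conic.

[2, 5, 7, 11]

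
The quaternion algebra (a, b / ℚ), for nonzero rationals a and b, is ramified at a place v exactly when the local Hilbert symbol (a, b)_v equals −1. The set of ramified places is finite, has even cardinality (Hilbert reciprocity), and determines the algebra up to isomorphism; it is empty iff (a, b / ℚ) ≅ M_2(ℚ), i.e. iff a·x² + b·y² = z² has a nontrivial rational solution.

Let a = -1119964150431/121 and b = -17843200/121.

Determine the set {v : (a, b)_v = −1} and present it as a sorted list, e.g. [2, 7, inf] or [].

(a, b) ≡ (-256151, -697) mod (ℚ^×)²; places V = {2, 3, 5, 7, 11, 17, 23, 37, 41, 43, ∞}.
(a,b)_5: α=0, u≡4; β=2, v≡2 (mod 5); (4|5)=+1, (2|5)=-1; sign (−1)^0·+1^2·-1^0 = +1.
(a,b)_11: α=-2, u≡6; β=-2, v≡10 (mod 11); (6|11)=-1, (10|11)=-1; sign (−1)^0·-1^-2·-1^-2 = +1.
(a,b)_23: α=1, u≡12; β=0, v≡18 (mod 23); (12|23)=+1, (18|23)=+1; sign (−1)^0·+1^0·+1^1 = +1.
(a,b)_43: α=1, u≡5; β=0, v≡33 (mod 43); (5|43)=-1, (33|43)=-1; sign (−1)^0·-1^0·-1^1 = -1.
(a,b)_41: α=2, u≡11; β=1, v≡13 (mod 41); (11|41)=-1, (13|41)=-1; sign (−1)^0·-1^1·-1^2 = -1.
(a,b)_17: α=2, u≡6; β=1, v≡7 (mod 17); (6|17)=-1, (7|17)=-1; sign (−1)^0·-1^1·-1^2 = -1.
(a,b)_37: α=1, u≡11; β=0, v≡5 (mod 37); (11|37)=+1, (5|37)=-1; sign (−1)^0·+1^0·-1^1 = -1.
(a,b)_7: α=1, u≡6; β=0, v≡5 (mod 7); (6|7)=-1, (5|7)=-1; sign (−1)^0·-1^0·-1^1 = -1.
(a,b)_2: α=0, β=10; u≡1, v≡7 (mod 8); ε(u)ε(v)=0·1, αω(v)=0·0, βω(u)=10·0; sum ≡ 0  ⇒  +1.
(a,b)_3: α=2, u≡1; β=0, v≡2 (mod 3); (1|3)=+1, (2|3)=-1; sign (−1)^0·+1^0·-1^2 = +1.
(a,b)_∞: sgn(-256151)=−, sgn(-697)=−, so -1.
|Ram(-256151, -697)| = 6, even; anisotropic at {7, 17, 37, 41, 43, ∞}.

[7, 17, 37, 41, 43, inf]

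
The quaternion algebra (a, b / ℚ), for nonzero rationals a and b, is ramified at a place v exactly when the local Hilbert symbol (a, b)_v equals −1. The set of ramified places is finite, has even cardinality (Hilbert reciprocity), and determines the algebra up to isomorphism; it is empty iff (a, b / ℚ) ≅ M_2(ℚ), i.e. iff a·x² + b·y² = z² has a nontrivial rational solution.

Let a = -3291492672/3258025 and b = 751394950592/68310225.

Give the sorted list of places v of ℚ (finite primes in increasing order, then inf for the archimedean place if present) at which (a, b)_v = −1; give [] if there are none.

(a, b) ≡ (-13, 143) mod (ℚ^×)²; places V = {2, 3, 5, 11, 13, 17, 19, 29, 41, ∞}.
(a,b)_∞: sgn(-13)=−, sgn(143)=+, so +1.
(a,b)_5: α=-2, u≡3; β=-2, v≡3 (mod 5); (3|5)=-1, (3|5)=-1; sign (−1)^0·-1^-2·-1^-2 = +1.
(a,b)_19: α=-4, u≡5; β=-2, v≡13 (mod 19); (5|19)=+1, (13|19)=-1; sign (−1)^0·+1^-2·-1^-4 = +1.
(a,b)_11: α=0, u≡5; β=1, v≡6 (mod 11); (5|11)=+1, (6|11)=-1; sign (−1)^0·+1^1·-1^0 = +1.
(a,b)_13: α=3, u≡12; β=3, v≡7 (mod 13); (12|13)=+1, (7|13)=-1; sign (−1)^0·+1^3·-1^3 = -1.
(a,b)_29: α=0, u≡1; β=-2, v≡14 (mod 29); (1|29)=+1, (14|29)=-1; sign (−1)^0·+1^-2·-1^0 = +1.
(a,b)_2: α=6, β=6; u≡3, v≡7 (mod 8); ε(u)ε(v)=1·1, αω(v)=6·0, βω(u)=6·1; sum ≡ 1  ⇒  -1.
(a,b)_3: α=4, u≡2; β=-2, v≡2 (mod 3); (2|3)=-1, (2|3)=-1; sign (−1)^0·-1^-2·-1^4 = +1.
(a,b)_17: α=2, u≡8; β=2, v≡7 (mod 17); (8|17)=+1, (7|17)=-1; sign (−1)^0·+1^2·-1^2 = +1.
(a,b)_41: α=0, u≡38; β=2, v≡4 (mod 41); (38|41)=-1, (4|41)=+1; sign (−1)^0·-1^2·+1^0 = +1.
(-13, 143 / ℚ) ramifies at {2, 13}: a division algebra.

[2, 13]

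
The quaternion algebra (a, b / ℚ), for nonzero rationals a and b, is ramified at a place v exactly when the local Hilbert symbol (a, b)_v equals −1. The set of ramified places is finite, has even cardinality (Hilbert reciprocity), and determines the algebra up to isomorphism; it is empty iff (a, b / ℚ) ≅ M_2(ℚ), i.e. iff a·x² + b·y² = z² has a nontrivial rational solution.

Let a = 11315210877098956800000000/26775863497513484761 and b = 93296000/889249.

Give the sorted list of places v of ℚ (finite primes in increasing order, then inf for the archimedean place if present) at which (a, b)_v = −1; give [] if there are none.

Mod squares: a ≡ 102, b ≡ 1190. Check v ∈ {∞, 2, 3, 5, 7, 11, 17, 23, 41}.
v=2: v_2(a)=17, v_2(b)=7; units ≡ 3, 3 (mod 8); ε·ε+αω+βω = 1·1+17·1+7·1 ≡ 1  ⇒  (a,b)_2 = -1.
v=3: a=3^3·(≡1), b=3^0·(≡2) mod 3; (1|3)=+1, (2|3)=-1; (−1)^{3·0·1}·(+1)^0·(-1)^3 = -1.
v=41: a=41^-4·(≡39), b=41^-2·(≡39) mod 41; (39|41)=+1, (39|41)=+1; (−1)^{-4·-2·20}·(+1)^-2·(+1)^-4 = +1.
v=∞: 102 > 0 and 1190 > 0  ⇒  (a,b)_∞ = +1.
v=23: a=23^-8·(≡21), b=23^-2·(≡21) mod 23; (21|23)=-1, (21|23)=-1; (−1)^{-8·-2·11}·(-1)^-2·(-1)^-8 = +1.
v=5: a=5^8·(≡3), b=5^3·(≡2) mod 5; (3|5)=-1, (2|5)=-1; (−1)^{8·3·2}·(-1)^3·(-1)^8 = -1.
v=11: a=11^-2·(≡4), b=11^0·(≡8) mod 11; (4|11)=+1, (8|11)=-1; (−1)^{-2·0·5}·(+1)^0·(-1)^-2 = +1.
v=17: a=17^5·(≡6), b=17^1·(≡2) mod 17; (6|17)=-1, (2|17)=+1; (−1)^{5·1·8}·(-1)^1·(+1)^5 = -1.
v=7: a=7^8·(≡4), b=7^3·(≡2) mod 7; (4|7)=+1, (2|7)=+1; (−1)^{8·3·3}·(+1)^3·(+1)^8 = +1.
(102, 1190 / ℚ) ramifies at {2, 3, 5, 17}: a division algebra.

[2, 3, 5, 17]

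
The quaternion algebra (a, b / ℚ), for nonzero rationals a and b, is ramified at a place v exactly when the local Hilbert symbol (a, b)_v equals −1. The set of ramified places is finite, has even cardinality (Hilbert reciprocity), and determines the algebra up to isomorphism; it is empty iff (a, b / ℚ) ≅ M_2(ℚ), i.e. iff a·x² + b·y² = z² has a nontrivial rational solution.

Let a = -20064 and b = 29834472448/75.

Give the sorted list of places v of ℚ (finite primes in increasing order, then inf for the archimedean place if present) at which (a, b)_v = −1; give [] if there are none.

(a, b) ≡ (-1254, 2001) mod (ℚ^×)²; places V = {2, 3, 5, 11, 19, 23, 29, ∞}.
(a,b)_∞: sgn(-1254)=−, sgn(2001)=+, so +1.
(a,b)_11: α=1, u≡2; β=2, v≡7 (mod 11); (2|11)=-1, (7|11)=-1; sign (−1)^0·-1^2·-1^1 = -1.
(a,b)_5: α=0, u≡1; β=-2, v≡1 (mod 5); (1|5)=+1, (1|5)=+1; sign (−1)^0·+1^-2·+1^0 = +1.
(a,b)_3: α=1, u≡2; β=-1, v≡1 (mod 3); (2|3)=-1, (1|3)=+1; sign (−1)^1·-1^-1·+1^1 = +1.
(a,b)_23: α=0, u≡15; β=1, v≡2 (mod 23); (15|23)=-1, (2|23)=+1; sign (−1)^0·-1^1·+1^0 = -1.
(a,b)_19: α=1, u≡8; β=2, v≡9 (mod 19); (8|19)=-1, (9|19)=+1; sign (−1)^0·-1^2·+1^1 = +1.
(a,b)_2: α=5, β=10; u≡5, v≡1 (mod 8); ε(u)ε(v)=0·0, αω(v)=5·0, βω(u)=10·1; sum ≡ 0  ⇒  +1.
(a,b)_29: α=0, u≡4; β=1, v≡17 (mod 29); (4|29)=+1, (17|29)=-1; sign (−1)^0·+1^1·-1^0 = +1.
Ram(-1254, 2001) = {11, 23}; no ℚ_11-point on the conic.

[11, 23]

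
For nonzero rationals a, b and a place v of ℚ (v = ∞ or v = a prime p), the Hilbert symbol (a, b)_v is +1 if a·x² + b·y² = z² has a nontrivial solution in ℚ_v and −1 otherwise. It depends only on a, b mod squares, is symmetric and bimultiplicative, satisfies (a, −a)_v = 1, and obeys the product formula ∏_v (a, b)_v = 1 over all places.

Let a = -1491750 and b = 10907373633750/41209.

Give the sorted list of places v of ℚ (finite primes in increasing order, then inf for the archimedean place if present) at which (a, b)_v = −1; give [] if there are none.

Mod squares: a ≡ -6630, b ≡ 374. Check v ∈ {∞, 2, 3, 5, 7, 11, 13, 17, 23, 29}.
v=3: a=3^3·(≡1), b=3^6·(≡2) mod 3; (1|3)=+1, (2|3)=-1; (−1)^{3·6·1}·(+1)^6·(-1)^3 = -1.
v=∞: -6630 < 0 and 374 > 0  ⇒  (a,b)_∞ = +1.
v=17: a=17^1·(≡4), b=17^1·(≡7) mod 17; (4|17)=+1, (7|17)=-1; (−1)^{1·1·8}·(+1)^1·(-1)^1 = -1.
v=23: a=23^0·(≡7), b=23^2·(≡6) mod 23; (7|23)=-1, (6|23)=+1; (−1)^{0·2·11}·(-1)^2·(+1)^0 = +1.
v=5: a=5^3·(≡1), b=5^4·(≡1) mod 5; (1|5)=+1, (1|5)=+1; (−1)^{3·4·2}·(+1)^4·(+1)^3 = +1.
v=2: v_2(a)=1, v_2(b)=1; units ≡ 5, 3 (mod 8); ε·ε+αω+βω = 0·1+1·1+1·1 ≡ 0  ⇒  (a,b)_2 = +1.
v=7: a=7^0·(≡6), b=7^-2·(≡6) mod 7; (6|7)=-1, (6|7)=-1; (−1)^{0·-2·3}·(-1)^-2·(-1)^0 = +1.
v=29: a=29^0·(≡10), b=29^-2·(≡12) mod 29; (10|29)=-1, (12|29)=-1; (−1)^{0·-2·14}·(-1)^-2·(-1)^0 = +1.
v=11: a=11^0·(≡4), b=11^3·(≡9) mod 11; (4|11)=+1, (9|11)=+1; (−1)^{0·3·5}·(+1)^3·(+1)^0 = +1.
v=13: a=13^1·(≡1), b=13^0·(≡4) mod 13; (1|13)=+1, (4|13)=+1; (−1)^{1·0·6}·(+1)^0·(+1)^1 = +1.
(-6630, 374 / ℚ) ramifies at {3, 17}: a division algebra.

[3, 17]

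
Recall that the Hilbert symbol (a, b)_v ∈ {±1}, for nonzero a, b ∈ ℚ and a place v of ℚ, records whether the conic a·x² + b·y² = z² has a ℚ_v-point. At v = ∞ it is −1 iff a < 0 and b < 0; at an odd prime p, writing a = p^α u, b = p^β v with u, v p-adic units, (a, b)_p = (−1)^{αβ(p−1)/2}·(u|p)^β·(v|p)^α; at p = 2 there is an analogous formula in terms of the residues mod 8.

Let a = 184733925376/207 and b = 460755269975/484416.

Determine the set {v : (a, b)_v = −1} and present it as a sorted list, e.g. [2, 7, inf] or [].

[13, 23]

(a, b) ≡ (2093, 391391) mod (ℚ^×)²; places V = {2, 3, 5, 7, 11, 13, 17, 23, 29, 31, ∞}.
(a,b)_2: α=24, β=-6; u≡5, v≡7 (mod 8); ε(u)ε(v)=0·1, αω(v)=24·0, βω(u)=-6·1; sum ≡ 0  ⇒  +1.
(a,b)_11: α=2, u≡9; β=1, v≡10 (mod 11); (9|11)=+1, (10|11)=-1; sign (−1)^0·+1^1·-1^2 = +1.
(a,b)_29: α=0, u≡13; β=-2, v≡9 (mod 29); (13|29)=+1, (9|29)=+1; sign (−1)^0·+1^-2·+1^0 = +1.
(a,b)_3: α=-2, u≡2; β=-2, v≡2 (mod 3); (2|3)=-1, (2|3)=-1; sign (−1)^0·-1^-2·-1^-2 = +1.
(a,b)_13: α=1, u≡11; β=1, v≡12 (mod 13); (11|13)=-1, (12|13)=+1; sign (−1)^0·-1^1·+1^1 = -1.
(a,b)_7: α=1, u≡3; β=3, v≡2 (mod 7); (3|7)=-1, (2|7)=+1; sign (−1)^1·-1^3·+1^1 = +1.
(a,b)_17: α=0, u≡4; β=1, v≡11 (mod 17); (4|17)=+1, (11|17)=-1; sign (−1)^0·+1^1·-1^0 = +1.
(a,b)_23: α=-1, u≡5; β=1, v≡14 (mod 23); (5|23)=-1, (14|23)=-1; sign (−1)^1·-1^1·-1^-1 = -1.
(a,b)_∞: sgn(2093)=+, sgn(391391)=+, so +1.
(a,b)_5: α=0, u≡3; β=2, v≡4 (mod 5); (3|5)=-1, (4|5)=+1; sign (−1)^0·-1^2·+1^0 = +1.
(a,b)_31: α=0, u≡9; β=2, v≡7 (mod 31); (9|31)=+1, (7|31)=+1; sign (−1)^0·+1^2·+1^0 = +1.
|Ram(2093, 391391)| = 2, even; anisotropic at {13, 23}.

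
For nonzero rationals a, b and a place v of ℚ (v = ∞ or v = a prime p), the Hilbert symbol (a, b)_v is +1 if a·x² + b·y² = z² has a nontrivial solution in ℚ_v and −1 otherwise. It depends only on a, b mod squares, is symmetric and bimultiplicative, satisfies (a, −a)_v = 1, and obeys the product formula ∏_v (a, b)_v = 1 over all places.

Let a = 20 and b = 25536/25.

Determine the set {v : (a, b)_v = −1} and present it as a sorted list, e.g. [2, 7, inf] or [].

Mod squares: a ≡ 5, b ≡ 399. Check v ∈ {∞, 2, 3, 5, 7, 19}.
v=3: a=3^0·(≡2), b=3^1·(≡1) mod 3; (2|3)=-1, (1|3)=+1; (−1)^{0·1·1}·(-1)^1·(+1)^0 = -1.
v=19: a=19^0·(≡1), b=19^1·(≡15) mod 19; (1|19)=+1, (15|19)=-1; (−1)^{0·1·9}·(+1)^1·(-1)^0 = +1.
v=7: a=7^0·(≡6), b=7^1·(≡2) mod 7; (6|7)=-1, (2|7)=+1; (−1)^{0·1·3}·(-1)^1·(+1)^0 = -1.
v=∞: 5 > 0 and 399 > 0  ⇒  (a,b)_∞ = +1.
v=5: a=5^1·(≡4), b=5^-2·(≡1) mod 5; (4|5)=+1, (1|5)=+1; (−1)^{1·-2·2}·(+1)^-2·(+1)^1 = +1.
v=2: v_2(a)=2, v_2(b)=6; units ≡ 5, 7 (mod 8); ε·ε+αω+βω = 0·1+2·0+6·1 ≡ 0  ⇒  (a,b)_2 = +1.
Ram(5, 399) = {3, 7}; no ℚ_3-point on the conic.

[3, 7]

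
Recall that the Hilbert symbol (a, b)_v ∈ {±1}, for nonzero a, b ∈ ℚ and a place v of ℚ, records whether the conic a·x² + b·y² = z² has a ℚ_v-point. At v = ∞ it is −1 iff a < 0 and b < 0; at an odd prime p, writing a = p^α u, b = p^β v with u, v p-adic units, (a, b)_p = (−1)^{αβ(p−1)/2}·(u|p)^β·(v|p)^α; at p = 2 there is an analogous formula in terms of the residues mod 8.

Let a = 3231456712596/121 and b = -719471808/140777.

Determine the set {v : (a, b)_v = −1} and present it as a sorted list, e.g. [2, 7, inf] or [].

[7, 31]

Mod squares: a ≡ 21, b ≡ -19499. Check v ∈ {∞, 2, 3, 7, 11, 13, 17, 19, 31, 37}.
v=17: a=17^0·(≡2), b=17^-1·(≡8) mod 17; (2|17)=+1, (8|17)=+1; (−1)^{0·-1·8}·(+1)^-1·(+1)^0 = +1.
v=31: a=31^2·(≡27), b=31^1·(≡21) mod 31; (27|31)=-1, (21|31)=-1; (−1)^{2·1·15}·(-1)^1·(-1)^2 = -1.
v=2: v_2(a)=2, v_2(b)=6; units ≡ 5, 5 (mod 8); ε·ε+αω+βω = 0·0+2·1+6·1 ≡ 0  ⇒  (a,b)_2 = +1.
v=13: a=13^0·(≡2), b=13^-2·(≡10) mod 13; (2|13)=-1, (10|13)=+1; (−1)^{0·-2·6}·(-1)^-2·(+1)^0 = +1.
v=∞: 21 > 0 and -19499 < 0  ⇒  (a,b)_∞ = +1.
v=3: a=3^5·(≡1), b=3^4·(≡1) mod 3; (1|3)=+1, (1|3)=+1; (−1)^{5·4·1}·(+1)^4·(+1)^5 = +1.
v=11: a=11^-2·(≡2), b=11^2·(≡9) mod 11; (2|11)=-1, (9|11)=+1; (−1)^{-2·2·5}·(-1)^2·(+1)^-2 = +1.
v=7: a=7^1·(≡5), b=7^-2·(≡5) mod 7; (5|7)=-1, (5|7)=-1; (−1)^{1·-2·3}·(-1)^-2·(-1)^1 = -1.
v=37: a=37^2·(≡26), b=37^1·(≡7) mod 37; (26|37)=+1, (7|37)=+1; (−1)^{2·1·18}·(+1)^1·(+1)^2 = +1.
v=19: a=19^2·(≡14), b=19^0·(≡15) mod 19; (14|19)=-1, (15|19)=-1; (−1)^{2·0·9}·(-1)^0·(-1)^2 = +1.
(21, -19499 / ℚ) ramifies at {7, 31}: a division algebra.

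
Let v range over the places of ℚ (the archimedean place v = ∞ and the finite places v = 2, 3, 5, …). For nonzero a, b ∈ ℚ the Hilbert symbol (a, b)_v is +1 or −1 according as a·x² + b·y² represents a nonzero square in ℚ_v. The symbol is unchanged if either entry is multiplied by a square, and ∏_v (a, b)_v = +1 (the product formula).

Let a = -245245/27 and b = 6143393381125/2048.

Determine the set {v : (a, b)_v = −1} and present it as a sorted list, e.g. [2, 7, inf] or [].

Mod squares: a ≡ -15015, b ≡ 10010. Check v ∈ {∞, 2, 3, 5, 7, 11, 13}.
v=11: a=11^1·(≡7), b=11^3·(≡6) mod 11; (7|11)=-1, (6|11)=-1; (−1)^{1·3·5}·(-1)^3·(-1)^1 = -1.
v=7: a=7^3·(≡1), b=7^5·(≡2) mod 7; (1|7)=+1, (2|7)=+1; (−1)^{3·5·3}·(+1)^5·(+1)^3 = -1.
v=3: a=3^-3·(≡2), b=3^0·(≡2) mod 3; (2|3)=-1, (2|3)=-1; (−1)^{-3·0·1}·(-1)^0·(-1)^-3 = -1.
v=13: a=13^1·(≡11), b=13^3·(≡9) mod 13; (11|13)=-1, (9|13)=+1; (−1)^{1·3·6}·(-1)^3·(+1)^1 = -1.
v=∞: -15015 < 0 and 10010 > 0  ⇒  (a,b)_∞ = +1.
v=5: a=5^1·(≡3), b=5^3·(≡3) mod 5; (3|5)=-1, (3|5)=-1; (−1)^{1·3·2}·(-1)^3·(-1)^1 = +1.
v=2: v_2(a)=0, v_2(b)=-11; units ≡ 1, 5 (mod 8); ε·ε+αω+βω = 0·0+0·1+-11·0 ≡ 0  ⇒  (a,b)_2 = +1.
|Ram(-15015, 10010)| = 4, even; anisotropic at {3, 7, 11, 13}.

[3, 7, 11, 13]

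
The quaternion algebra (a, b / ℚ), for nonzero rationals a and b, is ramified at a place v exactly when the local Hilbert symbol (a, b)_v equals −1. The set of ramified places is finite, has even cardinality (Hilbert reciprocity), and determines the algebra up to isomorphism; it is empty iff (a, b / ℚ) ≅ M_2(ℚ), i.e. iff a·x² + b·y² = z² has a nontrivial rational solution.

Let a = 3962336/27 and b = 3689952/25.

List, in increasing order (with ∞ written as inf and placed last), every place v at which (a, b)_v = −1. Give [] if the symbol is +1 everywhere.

[2, 3]

Mod squares: a ≡ 42, b ≡ 798. Check v ∈ {∞, 2, 3, 5, 7, 17, 19}.
v=17: a=17^0·(≡1), b=17^2·(≡15) mod 17; (1|17)=+1, (15|17)=+1; (−1)^{0·2·8}·(+1)^2·(+1)^0 = +1.
v=3: a=3^-3·(≡2), b=3^1·(≡2) mod 3; (2|3)=-1, (2|3)=-1; (−1)^{-3·1·1}·(-1)^1·(-1)^-3 = -1.
v=5: a=5^0·(≡3), b=5^-2·(≡2) mod 5; (3|5)=-1, (2|5)=-1; (−1)^{0·-2·2}·(-1)^-2·(-1)^0 = +1.
v=19: a=19^2·(≡4), b=19^1·(≡11) mod 19; (4|19)=+1, (11|19)=+1; (−1)^{2·1·9}·(+1)^1·(+1)^2 = +1.
v=∞: 42 > 0 and 798 > 0  ⇒  (a,b)_∞ = +1.
v=2: v_2(a)=5, v_2(b)=5; units ≡ 5, 7 (mod 8); ε·ε+αω+βω = 0·1+5·0+5·1 ≡ 1  ⇒  (a,b)_2 = -1.
v=7: a=7^3·(≡5), b=7^1·(≡2) mod 7; (5|7)=-1, (2|7)=+1; (−1)^{3·1·3}·(-1)^1·(+1)^3 = +1.
|Ram(42, 798)| = 2, even; anisotropic at {2, 3}.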